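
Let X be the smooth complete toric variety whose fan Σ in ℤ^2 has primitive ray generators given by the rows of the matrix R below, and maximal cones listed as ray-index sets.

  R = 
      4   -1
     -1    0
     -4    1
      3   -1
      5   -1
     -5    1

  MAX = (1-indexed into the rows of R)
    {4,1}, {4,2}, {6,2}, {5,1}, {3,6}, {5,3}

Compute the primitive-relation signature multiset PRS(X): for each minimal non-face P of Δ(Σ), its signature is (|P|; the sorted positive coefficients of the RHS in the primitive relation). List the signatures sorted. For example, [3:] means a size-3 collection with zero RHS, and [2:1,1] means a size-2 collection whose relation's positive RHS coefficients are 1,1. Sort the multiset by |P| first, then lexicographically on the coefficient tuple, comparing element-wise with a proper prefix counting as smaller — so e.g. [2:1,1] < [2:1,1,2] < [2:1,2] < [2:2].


Σ has 9 primitive collections:

  {1,3}:  v_{1} + v_{3} = 0 ; sig = [2:]
  {5,6}:  v_{5} + v_{6} = 0 ; sig = [2:]
  {1,2}:  v_{1} + v_{2} = v_{4} ; sig = [2:1]
  {1,6}:  v_{1} + v_{6} = v_{2} ; sig = [2:1]
  {2,3}:  v_{2} + v_{3} = v_{6} ; sig = [2:1]
  {2,5}:  v_{2} + v_{5} = v_{1} ; sig = [2:1]
  {3,4}:  v_{3} + v_{4} = v_{2} ; sig = [2:1]
  {4,5}:  v_{4} + v_{5} = 2·v_{1} ; sig = [2:2]
  {4,6}:  v_{4} + v_{6} = 2·v_{2} ; sig = [2:2]

Hence PRS(X_Σ) =
[[2:], [2:], [2:1], [2:1], [2:1], [2:1], [2:1], [2:2], [2:2]]


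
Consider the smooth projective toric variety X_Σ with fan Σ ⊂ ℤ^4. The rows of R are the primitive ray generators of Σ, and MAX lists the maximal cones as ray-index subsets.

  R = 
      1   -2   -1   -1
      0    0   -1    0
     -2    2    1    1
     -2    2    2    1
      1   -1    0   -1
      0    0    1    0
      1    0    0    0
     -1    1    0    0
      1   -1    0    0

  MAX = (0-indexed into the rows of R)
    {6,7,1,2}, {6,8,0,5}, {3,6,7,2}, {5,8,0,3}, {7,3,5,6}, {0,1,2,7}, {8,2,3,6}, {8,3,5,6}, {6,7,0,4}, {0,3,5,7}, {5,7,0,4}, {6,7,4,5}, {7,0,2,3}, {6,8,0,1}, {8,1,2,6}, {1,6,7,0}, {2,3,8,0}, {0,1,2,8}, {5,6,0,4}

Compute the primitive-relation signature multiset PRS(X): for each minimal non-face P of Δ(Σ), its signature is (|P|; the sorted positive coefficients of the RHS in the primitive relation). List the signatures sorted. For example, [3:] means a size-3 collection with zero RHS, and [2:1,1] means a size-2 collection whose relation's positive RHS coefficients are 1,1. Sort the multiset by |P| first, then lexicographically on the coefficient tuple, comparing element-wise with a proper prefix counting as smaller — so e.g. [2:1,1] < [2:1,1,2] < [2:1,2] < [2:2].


The 11 primitive collections of Σ (r=9, n=4):

  P={1,5}:  v_{1} + v_{5} = 0  ⇒ sig = [2:]
  P={7,8}:  v_{7} + v_{8} = 0  ⇒ sig = [2:]
  P={1,3}:  v_{1} + v_{3} = v_{2}  ⇒ sig = [2:1]
  P={2,5}:  v_{2} + v_{5} = v_{3}  ⇒ sig = [2:1]
  P={2,4}:  v_{2} + v_{4} = v_{5} + v_{7}  ⇒ sig = [2:1,1]
  P={1,4}:  v_{1} + v_{4} = v_{0} + v_{6} + v_{7}  ⇒ sig = [2:1,1,1]
  P={4,8}:  v_{4} + v_{8} = v_{0} + v_{5} + v_{6}  ⇒ sig = [2:1,1,1]
  P={3,4}:  v_{3} + v_{4} = 2·v_{5} + v_{7}  ⇒ sig = [2:1,2]
  P={0,2,6}:  v_{0} + v_{2} + v_{6} = 0  ⇒ sig = [3:]
  P={0,3,6}:  v_{0} + v_{3} + v_{6} = v_{5}  ⇒ sig = [3:1]
  P={0,5,6,7}:  v_{0} + v_{5} + v_{6} + v_{7} = v_{4}  ⇒ sig = [4:1]

Sorted signature multiset PRS(X):
[[2:], [2:], [2:1], [2:1], [2:1,1], [2:1,1,1], [2:1,1,1], [2:1,2], [3:], [3:1], [4:1]]


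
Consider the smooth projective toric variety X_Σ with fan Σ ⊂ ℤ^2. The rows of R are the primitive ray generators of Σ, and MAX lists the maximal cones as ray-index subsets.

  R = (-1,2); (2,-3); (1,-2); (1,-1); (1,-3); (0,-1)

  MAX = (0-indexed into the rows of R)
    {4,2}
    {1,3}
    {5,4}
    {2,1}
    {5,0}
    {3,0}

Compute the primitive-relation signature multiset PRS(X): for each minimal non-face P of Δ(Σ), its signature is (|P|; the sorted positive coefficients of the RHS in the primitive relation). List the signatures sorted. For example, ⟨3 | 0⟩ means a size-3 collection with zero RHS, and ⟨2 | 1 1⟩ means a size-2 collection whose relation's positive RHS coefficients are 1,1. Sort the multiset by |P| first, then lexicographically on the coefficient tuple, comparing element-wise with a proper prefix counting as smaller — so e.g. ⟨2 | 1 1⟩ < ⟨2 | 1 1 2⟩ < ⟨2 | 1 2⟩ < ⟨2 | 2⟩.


9 collections generate NE(X_Σ); each relation:

  P = {0,2}:  v_{0} + v_{2} = 0 — sig = ⟨2 | 0⟩
  P = {0,1}:  v_{0} + v_{1} = v_{3} — sig = ⟨2 | 1⟩
  P = {0,4}:  v_{0} + v_{4} = v_{5} — sig = ⟨2 | 1⟩
  P = {2,3}:  v_{2} + v_{3} = v_{1} — sig = ⟨2 | 1⟩
  P = {2,5}:  v_{2} + v_{5} = v_{4} — sig = ⟨2 | 1⟩
  P = {3,5}:  v_{3} + v_{5} = v_{2} — sig = ⟨2 | 1⟩
  P = {1,5}:  v_{1} + v_{5} = 2·v_{2} — sig = ⟨2 | 2⟩
  P = {3,4}:  v_{3} + v_{4} = 2·v_{2} — sig = ⟨2 | 2⟩
  P = {1,4}:  v_{1} + v_{4} = 3·v_{2} — sig = ⟨2 | 3⟩

so the primitive-relation signature multiset is
{ ⟨2 | 0⟩,  ⟨2 | 1⟩ ×5,  ⟨2 | 2⟩ ×2,  ⟨2 | 3⟩ }


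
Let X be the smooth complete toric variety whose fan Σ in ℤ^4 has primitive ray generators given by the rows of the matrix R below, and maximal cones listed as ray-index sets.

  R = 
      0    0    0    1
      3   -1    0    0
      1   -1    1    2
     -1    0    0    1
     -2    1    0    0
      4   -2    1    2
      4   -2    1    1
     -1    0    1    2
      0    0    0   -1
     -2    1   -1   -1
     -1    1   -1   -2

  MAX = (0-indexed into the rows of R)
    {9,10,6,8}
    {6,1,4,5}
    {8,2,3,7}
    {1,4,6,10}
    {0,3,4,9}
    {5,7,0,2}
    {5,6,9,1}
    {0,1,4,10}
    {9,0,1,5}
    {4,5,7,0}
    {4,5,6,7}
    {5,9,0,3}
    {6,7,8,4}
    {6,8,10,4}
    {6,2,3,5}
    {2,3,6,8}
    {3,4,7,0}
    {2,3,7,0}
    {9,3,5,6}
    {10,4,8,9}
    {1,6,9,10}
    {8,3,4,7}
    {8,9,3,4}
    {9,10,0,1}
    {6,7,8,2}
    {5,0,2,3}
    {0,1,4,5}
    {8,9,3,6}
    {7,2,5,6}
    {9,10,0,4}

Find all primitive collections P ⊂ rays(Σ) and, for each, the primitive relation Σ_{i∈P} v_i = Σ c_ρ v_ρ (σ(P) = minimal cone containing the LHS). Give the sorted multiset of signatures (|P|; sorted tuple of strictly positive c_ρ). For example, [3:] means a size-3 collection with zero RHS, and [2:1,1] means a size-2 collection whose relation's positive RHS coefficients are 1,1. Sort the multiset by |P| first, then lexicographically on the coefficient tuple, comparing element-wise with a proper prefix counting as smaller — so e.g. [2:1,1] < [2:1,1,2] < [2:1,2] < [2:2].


|primitive collections| = 21. Relations:

  {0,8}:  v_{0} + v_{8} = 0  ⟹  sig = [2:]
  {2,10}:  v_{2} + v_{10} = 0  ⟹  sig = [2:]
  {0,6}:  v_{0} + v_{6} = v_{5}  ⟹  sig = [2:1]
  {1,2}:  v_{1} + v_{2} = v_{5}  ⟹  sig = [2:1]
  {2,4}:  v_{2} + v_{4} = v_{7}  ⟹  sig = [2:1]
  {2,9}:  v_{2} + v_{9} = v_{3}  ⟹  sig = [2:1]
  {3,10}:  v_{3} + v_{10} = v_{9}  ⟹  sig = [2:1]
  {5,8}:  v_{5} + v_{8} = v_{6}  ⟹  sig = [2:1]
  {5,10}:  v_{5} + v_{10} = v_{1}  ⟹  sig = [2:1]
  {7,10}:  v_{7} + v_{10} = v_{4}  ⟹  sig = [2:1]
  {1,3}:  v_{1} + v_{3} = v_{5} + v_{9}  ⟹  sig = [2:1,1]
  {1,7}:  v_{1} + v_{7} = v_{4} + v_{5}  ⟹  sig = [2:1,1]
  {1,8}:  v_{1} + v_{8} = v_{6} + v_{10}  ⟹  sig = [2:1,1]
  {7,9}:  v_{7} + v_{9} = v_{3} + v_{4}  ⟹  sig = [2:1,1]
  {4,6,9}:  v_{4} + v_{6} + v_{9} = 0  ⟹  sig = [3:]
  {3,4,6}:  v_{3} + v_{4} + v_{6} = v_{2}  ⟹  sig = [3:1]
  {4,5,9}:  v_{4} + v_{5} + v_{9} = v_{0}  ⟹  sig = [3:1]
  {1,4,9}:  v_{1} + v_{4} + v_{9} = v_{0} + v_{10}  ⟹  sig = [3:1,1]
  {3,4,5}:  v_{3} + v_{4} + v_{5} = v_{0} + v_{2}  ⟹  sig = [3:1,1]
  {3,5,7}:  v_{3} + v_{5} + v_{7} = v_{0} + 2·v_{2}  ⟹  sig = [3:1,2]
  {3,6,7}:  v_{3} + v_{6} + v_{7} = 2·v_{2}  ⟹  sig = [3:2]

Signatures (|P|; sorted positive RHS coefficients), sorted:
    |P|=2: 14 collections, coeffs (), (), (1), (1), (1), (1), (1), (1), (1), (1), (1,1), (1,1), (1,1), (1,1)
    |P|=3: 7 collections, coeffs (), (1), (1), (1,1), (1,1), (1,2), (2)


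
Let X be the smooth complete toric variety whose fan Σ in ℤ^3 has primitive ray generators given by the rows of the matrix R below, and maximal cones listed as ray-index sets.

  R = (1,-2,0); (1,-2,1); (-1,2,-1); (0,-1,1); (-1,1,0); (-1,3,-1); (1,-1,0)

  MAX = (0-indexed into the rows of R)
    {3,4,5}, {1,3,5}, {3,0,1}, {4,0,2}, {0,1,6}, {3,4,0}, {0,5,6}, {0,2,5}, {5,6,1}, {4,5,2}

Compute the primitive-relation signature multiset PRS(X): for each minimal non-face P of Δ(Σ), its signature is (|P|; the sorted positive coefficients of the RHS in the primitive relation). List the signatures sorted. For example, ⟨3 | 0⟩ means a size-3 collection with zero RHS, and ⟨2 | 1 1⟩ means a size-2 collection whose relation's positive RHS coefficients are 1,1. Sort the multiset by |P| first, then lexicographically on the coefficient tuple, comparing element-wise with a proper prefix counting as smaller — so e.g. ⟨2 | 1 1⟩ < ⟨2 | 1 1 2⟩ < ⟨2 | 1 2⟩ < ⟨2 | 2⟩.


Δ(Σ) — 7 vertices, 9 min non-faces:

  {1,2}:  v_{1} + v_{2} = 0 — sig = ⟨2 | 0⟩
  {4,6}:  v_{4} + v_{6} = 0 — sig = ⟨2 | 0⟩
  {1,4}:  v_{1} + v_{4} = v_{3} — sig = ⟨2 | 1⟩
  {2,3}:  v_{2} + v_{3} = v_{4} — sig = ⟨2 | 1⟩
  {3,6}:  v_{3} + v_{6} = v_{1} — sig = ⟨2 | 1⟩
  {2,6}:  v_{2} + v_{6} = v_{0} + v_{5} — sig = ⟨2 | 1 1⟩
  {0,3,5}:  v_{0} + v_{3} + v_{5} = 0 — sig = ⟨3 | 0⟩
  {0,1,5}:  v_{0} + v_{1} + v_{5} = v_{6} — sig = ⟨3 | 1⟩
  {0,4,5}:  v_{0} + v_{4} + v_{5} = v_{2} — sig = ⟨3 | 1⟩

Sorted signature multiset PRS(X):
    |P|=2: 6 collections, coeffs (), (), (1), (1), (1), (1,1)
    |P|=3: 3 collections, coeffs (), (1), (1)


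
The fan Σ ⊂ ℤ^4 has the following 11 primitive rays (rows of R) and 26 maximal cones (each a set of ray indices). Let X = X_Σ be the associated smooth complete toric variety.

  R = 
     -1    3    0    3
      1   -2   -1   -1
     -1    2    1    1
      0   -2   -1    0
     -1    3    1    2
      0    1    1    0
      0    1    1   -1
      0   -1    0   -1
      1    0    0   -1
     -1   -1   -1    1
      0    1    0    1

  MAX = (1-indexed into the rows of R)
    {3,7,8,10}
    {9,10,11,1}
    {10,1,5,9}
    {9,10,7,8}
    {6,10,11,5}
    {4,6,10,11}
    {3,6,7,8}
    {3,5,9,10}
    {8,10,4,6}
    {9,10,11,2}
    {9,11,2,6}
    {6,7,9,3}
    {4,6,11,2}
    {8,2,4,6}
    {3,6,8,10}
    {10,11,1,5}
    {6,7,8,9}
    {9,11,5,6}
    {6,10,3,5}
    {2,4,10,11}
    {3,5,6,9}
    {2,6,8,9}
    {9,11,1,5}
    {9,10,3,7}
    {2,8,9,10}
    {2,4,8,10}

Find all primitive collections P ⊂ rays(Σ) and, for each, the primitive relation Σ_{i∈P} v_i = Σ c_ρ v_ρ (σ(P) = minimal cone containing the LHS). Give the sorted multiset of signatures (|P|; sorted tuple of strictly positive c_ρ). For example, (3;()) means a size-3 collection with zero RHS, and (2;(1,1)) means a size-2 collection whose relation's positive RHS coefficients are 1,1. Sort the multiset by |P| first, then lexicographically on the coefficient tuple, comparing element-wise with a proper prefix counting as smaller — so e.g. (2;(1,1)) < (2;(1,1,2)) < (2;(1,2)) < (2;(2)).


The 23 primitive collections of Σ (r=11, n=4):

  P = {2,3}:  v_{2} + v_{3} = 0  →  sig = (2;())
  P = {8,11}:  v_{8} + v_{11} = 0  →  sig = (2;())
  P = {2,5}:  v_{2} + v_{5} = v_{11}  →  sig = (2;(1))
  P = {3,11}:  v_{3} + v_{11} = v_{5}  →  sig = (2;(1))
  P = {4,7}:  v_{4} + v_{7} = v_{8}  →  sig = (2;(1))
  P = {4,9}:  v_{4} + v_{9} = v_{2}  →  sig = (2;(1))
  P = {5,8}:  v_{5} + v_{8} = v_{3}  →  sig = (2;(1))
  P = {1,6}:  v_{1} + v_{6} = v_{5} + v_{11}  →  sig = (2;(1,1))
  P = {2,7}:  v_{2} + v_{7} = v_{8} + v_{9}  →  sig = (2;(1,1))
  P = {3,4}:  v_{3} + v_{4} = v_{6} + v_{10}  →  sig = (2;(1,1))
  P = {7,11}:  v_{7} + v_{11} = v_{3} + v_{9}  →  sig = (2;(1,1))
  P = {1,8}:  v_{1} + v_{8} = v_{5} + v_{9} + v_{10}  →  sig = (2;(1,1,1))
  P = {4,5}:  v_{4} + v_{5} = v_{6} + v_{10} + v_{11}  →  sig = (2;(1,1,1))
  P = {1,7}:  v_{1} + v_{7} = v_{3} + v_{5} + 2·v_{9} + v_{10}  →  sig = (2;(1,1,1,2))
  P = {1,2}:  v_{1} + v_{2} = v_{9} + v_{10} + 2·v_{11}  →  sig = (2;(1,1,2))
  P = {1,3}:  v_{1} + v_{3} = 2·v_{5} + v_{9} + v_{10}  →  sig = (2;(1,1,2))
  P = {1,4}:  v_{1} + v_{4} = v_{10} + 2·v_{11}  →  sig = (2;(1,2))
  P = {5,7}:  v_{5} + v_{7} = 2·v_{3} + v_{9}  →  sig = (2;(1,2))
  P = {6,9,10}:  v_{6} + v_{9} + v_{10} = 0  →  sig = (3;())
  P = {2,6,10}:  v_{2} + v_{6} + v_{10} = v_{4}  →  sig = (3;(1))
  P = {3,8,9}:  v_{3} + v_{8} + v_{9} = v_{7}  →  sig = (3;(1))
  P = {6,7,10}:  v_{6} + v_{7} + v_{10} = v_{3} + v_{8}  →  sig = (3;(1,1))
  P = {5,9,10,11}:  v_{5} + v_{9} + v_{10} + v_{11} = v_{1}  →  sig = (4;(1))

Sorted signature multiset PRS(X):
{ (2;()) ×2,  (2;(1)) ×5,  (2;(1,1)) ×4,  (2;(1,1,1)) ×2,  (2;(1,1,1,2)),  (2;(1,1,2)) ×2,  (2;(1,2)) ×2,  (3;()),  (3;(1)) ×2,  (3;(1,1)),  (4;(1)) }


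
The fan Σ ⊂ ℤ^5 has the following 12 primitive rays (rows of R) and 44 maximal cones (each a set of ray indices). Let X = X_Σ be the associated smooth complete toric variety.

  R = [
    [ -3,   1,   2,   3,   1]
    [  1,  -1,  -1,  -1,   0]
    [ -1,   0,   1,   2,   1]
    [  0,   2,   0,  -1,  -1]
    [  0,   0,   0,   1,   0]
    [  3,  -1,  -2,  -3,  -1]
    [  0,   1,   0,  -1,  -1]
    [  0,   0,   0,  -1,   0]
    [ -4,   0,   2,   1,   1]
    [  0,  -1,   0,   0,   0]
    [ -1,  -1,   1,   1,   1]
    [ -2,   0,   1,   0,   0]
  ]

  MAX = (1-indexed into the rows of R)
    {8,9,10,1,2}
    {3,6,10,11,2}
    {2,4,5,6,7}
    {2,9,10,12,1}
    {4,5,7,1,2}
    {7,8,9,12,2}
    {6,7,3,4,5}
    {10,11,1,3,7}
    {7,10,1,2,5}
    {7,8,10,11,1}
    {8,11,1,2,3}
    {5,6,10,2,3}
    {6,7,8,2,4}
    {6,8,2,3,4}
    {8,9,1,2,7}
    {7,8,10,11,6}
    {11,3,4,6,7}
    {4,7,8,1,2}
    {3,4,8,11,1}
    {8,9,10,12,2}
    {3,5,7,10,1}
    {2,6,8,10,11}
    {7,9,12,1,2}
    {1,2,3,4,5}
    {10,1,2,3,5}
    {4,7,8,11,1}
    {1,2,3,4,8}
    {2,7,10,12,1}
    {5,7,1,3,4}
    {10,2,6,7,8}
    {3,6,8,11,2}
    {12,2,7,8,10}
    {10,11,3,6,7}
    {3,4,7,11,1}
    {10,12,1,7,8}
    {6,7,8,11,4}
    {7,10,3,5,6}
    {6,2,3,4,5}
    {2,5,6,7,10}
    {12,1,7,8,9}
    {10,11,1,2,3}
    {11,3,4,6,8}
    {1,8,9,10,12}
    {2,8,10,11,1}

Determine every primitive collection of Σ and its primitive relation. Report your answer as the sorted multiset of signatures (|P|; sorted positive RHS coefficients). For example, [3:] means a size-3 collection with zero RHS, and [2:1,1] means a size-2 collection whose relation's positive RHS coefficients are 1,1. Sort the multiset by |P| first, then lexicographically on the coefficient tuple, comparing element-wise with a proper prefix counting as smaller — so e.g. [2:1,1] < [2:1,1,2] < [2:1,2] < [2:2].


22 collections generate NE(X_Σ); each relation:

  • {1,6}:  v_{1} + v_{6} = 0  ⟹  sig = [2:]
  • {5,8}:  v_{5} + v_{8} = 0  ⟹  sig = [2:]
  • {4,10}:  v_{4} + v_{10} = v_{7}  ⟹  sig = [2:1]
  • {5,11}:  v_{5} + v_{11} = v_{3} + v_{10}  ⟹  sig = [2:1,1]
  • {3,12}:  v_{3} + v_{12} = v_{1} + v_{8} + v_{10}  ⟹  sig = [2:1,1,1]
  • {5,9}:  v_{5} + v_{9} = v_{1} + v_{2} + v_{12}  ⟹  sig = [2:1,1,1]
  • {6,9}:  v_{6} + v_{9} = v_{2} + v_{8} + v_{12}  ⟹  sig = [2:1,1,1]
  • {5,12}:  v_{5} + v_{12} = v_{1} + v_{2} + v_{7} + v_{10}  ⟹  sig = [2:1,1,1,1]
  • {6,12}:  v_{6} + v_{12} = v_{2} + v_{7} + v_{8} + v_{10}  ⟹  sig = [2:1,1,1,1]
  • {4,12}:  v_{4} + v_{12} = v_{1} + v_{2} + 2·v_{7} + v_{8}  ⟹  sig = [2:1,1,1,2]
  • {3,9}:  v_{3} + v_{9} = 2·v_{1} + v_{2} + 2·v_{8} + v_{10}  ⟹  sig = [2:1,1,2,2]
  • {11,12}:  v_{11} + v_{12} = v_{1} + 2·v_{8} + 2·v_{10}  ⟹  sig = [2:1,2,2]
  • {9,11}:  v_{9} + v_{11} = 2·v_{1} + v_{2} + 3·v_{8} + 2·v_{10}  ⟹  sig = [2:1,2,2,3]
  • {4,9}:  v_{4} + v_{9} = 2·v_{1} + 2·v_{2} + 2·v_{7} + 2·v_{8}  ⟹  sig = [2:2,2,2,2]
  • {2,3,7}:  v_{2} + v_{3} + v_{7} = 0  ⟹  sig = [3:]
  • {2,4,11}:  v_{2} + v_{4} + v_{11} = v_{8}  ⟹  sig = [3:1]
  • {3,8,10}:  v_{3} + v_{8} + v_{10} = v_{11}  ⟹  sig = [3:1]
  • {2,7,11}:  v_{2} + v_{7} + v_{11} = v_{8} + v_{10}  ⟹  sig = [3:1,1]
  • {3,7,8}:  v_{3} + v_{7} + v_{8} = v_{4} + v_{11}  ⟹  sig = [3:1,1]
  • {7,9,10}:  v_{7} + v_{9} + v_{10} = 2·v_{12}  ⟹  sig = [3:2]
  • {1,2,8,12}:  v_{1} + v_{2} + v_{8} + v_{12} = v_{9}  ⟹  sig = [4:1]
  • {1,2,7,8,10}:  v_{1} + v_{2} + v_{7} + v_{8} + v_{10} = v_{12}  ⟹  sig = [5:1]

Sorted signature multiset PRS(X):
    |P|=2: 14 collections, coeffs (), (), (1), (1,1), (1,1,1), (1,1,1), (1,1,1), (1,1,1,1), (1,1,1,1), (1,1,1,2), (1,1,2,2), (1,2,2), (1,2,2,3), (2,2,2,2)
    |P|=3: 6 collections, coeffs (), (1), (1), (1,1), (1,1), (2)
    |P|=4: 1 collection, coeffs (1)
    |P|=5: 1 collection, coeffs (1)


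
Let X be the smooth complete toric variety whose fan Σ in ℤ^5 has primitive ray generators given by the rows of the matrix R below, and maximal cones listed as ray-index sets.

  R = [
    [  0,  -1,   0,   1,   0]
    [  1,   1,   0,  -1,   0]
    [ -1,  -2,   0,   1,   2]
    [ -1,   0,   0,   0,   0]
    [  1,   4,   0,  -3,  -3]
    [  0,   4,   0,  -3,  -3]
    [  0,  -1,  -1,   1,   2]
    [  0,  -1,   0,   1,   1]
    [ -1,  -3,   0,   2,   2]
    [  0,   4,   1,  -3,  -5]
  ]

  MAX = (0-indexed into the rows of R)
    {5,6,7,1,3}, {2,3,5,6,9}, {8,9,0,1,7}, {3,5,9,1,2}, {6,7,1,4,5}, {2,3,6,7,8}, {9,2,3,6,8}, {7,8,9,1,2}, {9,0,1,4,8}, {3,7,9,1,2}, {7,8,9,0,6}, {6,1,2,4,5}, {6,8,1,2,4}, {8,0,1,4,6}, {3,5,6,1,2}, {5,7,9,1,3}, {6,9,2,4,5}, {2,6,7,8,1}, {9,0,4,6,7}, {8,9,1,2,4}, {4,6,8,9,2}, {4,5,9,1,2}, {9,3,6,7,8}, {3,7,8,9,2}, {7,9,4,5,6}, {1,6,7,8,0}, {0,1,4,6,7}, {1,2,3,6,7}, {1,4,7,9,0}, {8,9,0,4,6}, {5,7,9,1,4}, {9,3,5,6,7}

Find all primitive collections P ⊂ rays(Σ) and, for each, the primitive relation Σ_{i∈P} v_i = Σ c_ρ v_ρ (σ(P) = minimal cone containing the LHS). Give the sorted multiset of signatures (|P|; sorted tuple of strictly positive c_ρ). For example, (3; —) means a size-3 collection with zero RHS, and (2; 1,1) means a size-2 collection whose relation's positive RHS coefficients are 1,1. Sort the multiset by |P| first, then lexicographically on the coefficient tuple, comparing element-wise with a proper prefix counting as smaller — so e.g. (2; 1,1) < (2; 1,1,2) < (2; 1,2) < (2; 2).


The 11 primitive collections of Σ (r=10, n=5):

  {0,2}:  v_{0} + v_{2} = v_{8}  ⟹  sig = (2; 1)
  {3,4}:  v_{3} + v_{4} = v_{5}  ⟹  sig = (2; 1)
  {0,5}:  v_{0} + v_{5} = v_{6} + v_{9}  ⟹  sig = (2; 1,1)
  {5,8}:  v_{5} + v_{8} = v_{2} + v_{6} + v_{9}  ⟹  sig = (2; 1,1,1)
  {0,3}:  v_{0} + v_{3} = v_{6} + v_{7} + v_{8} + v_{9}  ⟹  sig = (2; 1,1,1,1)
  {4,7,8}:  v_{4} + v_{7} + v_{8} = 0  ⟹  sig = (3; —)
  {1,3,8}:  v_{1} + v_{3} + v_{8} = v_{2}  ⟹  sig = (3; 1)
  {1,6,9}:  v_{1} + v_{6} + v_{9} = v_{4}  ⟹  sig = (3; 1)
  {2,4,7}:  v_{2} + v_{4} + v_{7} = v_{1} + v_{3}  ⟹  sig = (3; 1,1)
  {2,5,7}:  v_{2} + v_{5} + v_{7} = v_{1} + 2·v_{3}  ⟹  sig = (3; 1,2)
  {2,6,7,9}:  v_{2} + v_{6} + v_{7} + v_{9} = v_{3}  ⟹  sig = (4; 1)

so the primitive-relation signature multiset is
{ (2; 1) ×2,  (2; 1,1),  (2; 1,1,1),  (2; 1,1,1,1),  (3; —),  (3; 1) ×2,  (3; 1,1),  (3; 1,2),  (4; 1) }


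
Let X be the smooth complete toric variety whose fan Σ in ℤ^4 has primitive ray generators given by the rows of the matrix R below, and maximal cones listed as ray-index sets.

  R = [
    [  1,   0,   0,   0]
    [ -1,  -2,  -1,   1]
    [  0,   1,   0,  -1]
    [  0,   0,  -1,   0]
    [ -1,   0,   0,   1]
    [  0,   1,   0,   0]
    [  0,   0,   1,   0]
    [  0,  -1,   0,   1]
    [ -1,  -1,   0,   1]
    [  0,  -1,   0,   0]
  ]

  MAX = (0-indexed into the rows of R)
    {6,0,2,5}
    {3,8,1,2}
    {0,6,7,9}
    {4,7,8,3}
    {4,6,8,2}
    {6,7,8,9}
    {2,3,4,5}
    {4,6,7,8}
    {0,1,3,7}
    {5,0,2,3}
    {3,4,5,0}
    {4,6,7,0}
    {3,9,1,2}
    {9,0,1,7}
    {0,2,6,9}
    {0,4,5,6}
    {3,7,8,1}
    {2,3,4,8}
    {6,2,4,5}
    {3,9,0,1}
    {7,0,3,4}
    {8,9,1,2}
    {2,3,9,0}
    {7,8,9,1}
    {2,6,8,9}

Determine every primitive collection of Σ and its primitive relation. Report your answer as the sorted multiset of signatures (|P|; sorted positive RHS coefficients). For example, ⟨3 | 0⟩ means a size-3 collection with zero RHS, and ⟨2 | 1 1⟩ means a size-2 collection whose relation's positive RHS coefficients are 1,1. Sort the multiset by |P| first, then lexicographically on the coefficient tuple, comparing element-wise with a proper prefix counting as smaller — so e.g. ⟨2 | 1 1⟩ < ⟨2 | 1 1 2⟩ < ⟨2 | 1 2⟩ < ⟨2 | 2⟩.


14 collections generate NE(X_Σ); each relation:

  {2,7}:  v_{2} + v_{7} = 0  so sig = ⟨2 | 0⟩
  {3,6}:  v_{3} + v_{6} = 0  so sig = ⟨2 | 0⟩
  {5,9}:  v_{5} + v_{9} = 0  so sig = ⟨2 | 0⟩
  {0,8}:  v_{0} + v_{8} = v_{7}  so sig = ⟨2 | 1⟩
  {4,9}:  v_{4} + v_{9} = v_{8}  so sig = ⟨2 | 1⟩
  {5,8}:  v_{5} + v_{8} = v_{4}  so sig = ⟨2 | 1⟩
  {1,5}:  v_{1} + v_{5} = v_{3} + v_{8}  so sig = ⟨2 | 1 1⟩
  {1,6}:  v_{1} + v_{6} = v_{8} + v_{9}  so sig = ⟨2 | 1 1⟩
  {5,7}:  v_{5} + v_{7} = v_{0} + v_{4}  so sig = ⟨2 | 1 1⟩
  {1,4}:  v_{1} + v_{4} = v_{3} + 2·v_{8}  so sig = ⟨2 | 1 2⟩
  {0,2,4}:  v_{0} + v_{2} + v_{4} = v_{5}  so sig = ⟨3 | 1⟩
  {3,8,9}:  v_{3} + v_{8} + v_{9} = v_{1}  so sig = ⟨3 | 1⟩
  {0,1,2}:  v_{0} + v_{1} + v_{2} = v_{3} + v_{9}  so sig = ⟨3 | 1 1⟩
  {3,7,9}:  v_{3} + v_{7} + v_{9} = v_{0} + v_{1}  so sig = ⟨3 | 1 1⟩

Sorted signature multiset PRS(X):
[⟨2 | 0⟩, ⟨2 | 0⟩, ⟨2 | 0⟩, ⟨2 | 1⟩, ⟨2 | 1⟩, ⟨2 | 1⟩, ⟨2 | 1 1⟩, ⟨2 | 1 1⟩, ⟨2 | 1 1⟩, ⟨2 | 1 2⟩, ⟨3 | 1⟩, ⟨3 | 1⟩, ⟨3 | 1 1⟩, ⟨3 | 1 1⟩]


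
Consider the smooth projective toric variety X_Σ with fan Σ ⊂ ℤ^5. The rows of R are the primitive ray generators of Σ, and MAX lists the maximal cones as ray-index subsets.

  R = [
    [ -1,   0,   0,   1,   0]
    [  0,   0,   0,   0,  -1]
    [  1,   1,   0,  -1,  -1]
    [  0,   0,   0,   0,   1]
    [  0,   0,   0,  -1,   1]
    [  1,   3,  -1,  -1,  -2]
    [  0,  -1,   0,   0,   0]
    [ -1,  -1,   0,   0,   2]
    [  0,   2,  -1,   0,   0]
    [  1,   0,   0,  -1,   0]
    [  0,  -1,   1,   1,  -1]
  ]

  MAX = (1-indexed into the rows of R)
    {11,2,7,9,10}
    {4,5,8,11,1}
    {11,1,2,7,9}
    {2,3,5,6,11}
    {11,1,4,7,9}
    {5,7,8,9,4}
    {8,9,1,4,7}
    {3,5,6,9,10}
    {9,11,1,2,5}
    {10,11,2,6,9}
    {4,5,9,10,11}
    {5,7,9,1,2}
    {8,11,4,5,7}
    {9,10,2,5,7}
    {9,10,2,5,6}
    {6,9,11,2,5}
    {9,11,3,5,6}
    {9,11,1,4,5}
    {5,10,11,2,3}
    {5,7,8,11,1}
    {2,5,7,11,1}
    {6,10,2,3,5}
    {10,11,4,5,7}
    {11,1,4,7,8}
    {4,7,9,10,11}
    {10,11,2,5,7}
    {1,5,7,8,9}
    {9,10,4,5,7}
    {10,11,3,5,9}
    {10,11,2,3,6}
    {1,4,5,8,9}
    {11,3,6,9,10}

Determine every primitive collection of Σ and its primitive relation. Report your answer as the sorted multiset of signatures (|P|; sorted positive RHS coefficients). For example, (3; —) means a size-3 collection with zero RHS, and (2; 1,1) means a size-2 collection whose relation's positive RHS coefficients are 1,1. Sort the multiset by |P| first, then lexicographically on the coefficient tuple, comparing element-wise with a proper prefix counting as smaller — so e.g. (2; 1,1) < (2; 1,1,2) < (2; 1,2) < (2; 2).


The 18 primitive collections of Σ (r=11, n=5):

  • {1,10}:  v_{1} + v_{10} = 0  ⇒ sig = (2; —)
  • {2,4}:  v_{2} + v_{4} = 0  ⇒ sig = (2; —)
  • {3,8}:  v_{3} + v_{8} = v_{5}  ⇒ sig = (2; 1)
  • {3,7}:  v_{3} + v_{7} = v_{2} + v_{10}  ⇒ sig = (2; 1,1)
  • {4,6}:  v_{4} + v_{6} = v_{3} + v_{9}  ⇒ sig = (2; 1,1)
  • {2,8}:  v_{2} + v_{8} = v_{1} + v_{5} + v_{7}  ⇒ sig = (2; 1,1,1)
  • {6,8}:  v_{6} + v_{8} = v_{2} + v_{5} + v_{9}  ⇒ sig = (2; 1,1,1)
  • {8,10}:  v_{8} + v_{10} = v_{4} + v_{5} + v_{7}  ⇒ sig = (2; 1,1,1)
  • {1,3}:  v_{1} + v_{3} = v_{2} + v_{5} + v_{9} + v_{11}  ⇒ sig = (2; 1,1,1,1)
  • {3,4}:  v_{3} + v_{4} = v_{5} + v_{9} + v_{10} + v_{11}  ⇒ sig = (2; 1,1,1,1)
  • {6,7}:  v_{6} + v_{7} = 2·v_{2} + v_{9} + v_{10}  ⇒ sig = (2; 1,1,2)
  • {1,6}:  v_{1} + v_{6} = 2·v_{2} + v_{5} + 2·v_{9} + v_{11}  ⇒ sig = (2; 1,1,2,2)
  • {2,3,9}:  v_{2} + v_{3} + v_{9} = v_{6}  ⇒ sig = (3; 1)
  • {8,9,11}:  v_{8} + v_{9} + v_{11} = v_{1} + v_{4}  ⇒ sig = (3; 1,1)
  • {5,7,9,11}:  v_{5} + v_{7} + v_{9} + v_{11} = 0  ⇒ sig = (4; —)
  • {1,4,5,7}:  v_{1} + v_{4} + v_{5} + v_{7} = v_{8}  ⇒ sig = (4; 1)
  • {5,6,10,11}:  v_{5} + v_{6} + v_{10} + v_{11} = 2·v_{3}  ⇒ sig = (4; 2)
  • {2,5,9,10,11}:  v_{2} + v_{5} + v_{9} + v_{10} + v_{11} = v_{3}  ⇒ sig = (5; 1)

Sorted signature multiset PRS(X):
[(2; —), (2; —), (2; 1), (2; 1,1), (2; 1,1), (2; 1,1,1), (2; 1,1,1), (2; 1,1,1), (2; 1,1,1,1), (2; 1,1,1,1), (2; 1,1,2), (2; 1,1,2,2), (3; 1), (3; 1,1), (4; —), (4; 1), (4; 2), (5; 1)]


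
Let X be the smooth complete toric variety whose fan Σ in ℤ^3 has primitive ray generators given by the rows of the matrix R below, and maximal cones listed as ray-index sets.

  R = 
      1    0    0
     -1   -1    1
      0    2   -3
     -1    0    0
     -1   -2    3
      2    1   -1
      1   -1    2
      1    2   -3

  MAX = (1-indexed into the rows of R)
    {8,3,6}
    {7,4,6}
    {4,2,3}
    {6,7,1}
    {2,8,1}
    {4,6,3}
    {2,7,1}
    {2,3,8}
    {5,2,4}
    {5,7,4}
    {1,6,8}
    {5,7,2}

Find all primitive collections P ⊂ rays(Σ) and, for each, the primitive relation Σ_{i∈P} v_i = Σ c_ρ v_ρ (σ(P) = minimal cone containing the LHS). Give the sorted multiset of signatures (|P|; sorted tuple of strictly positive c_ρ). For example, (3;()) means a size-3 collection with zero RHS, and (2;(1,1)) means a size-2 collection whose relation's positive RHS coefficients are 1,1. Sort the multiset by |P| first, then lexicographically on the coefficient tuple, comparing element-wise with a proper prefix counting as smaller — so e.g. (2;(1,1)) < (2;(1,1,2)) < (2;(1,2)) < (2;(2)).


Σ has 11 primitive collections:

  P = {1,4}:  v_{1} + v_{4} = 0 — sig = (2;())
  P = {5,8}:  v_{5} + v_{8} = 0 — sig = (2;())
  P = {1,3}:  v_{1} + v_{3} = v_{8} — sig = (2;(1))
  P = {2,6}:  v_{2} + v_{6} = v_{1} — sig = (2;(1))
  P = {3,5}:  v_{3} + v_{5} = v_{4} — sig = (2;(1))
  P = {4,8}:  v_{4} + v_{8} = v_{3} — sig = (2;(1))
  P = {5,6}:  v_{5} + v_{6} = v_{7} — sig = (2;(1))
  P = {7,8}:  v_{7} + v_{8} = v_{6} — sig = (2;(1))
  P = {1,5}:  v_{1} + v_{5} = v_{2} + v_{7} — sig = (2;(1,1))
  P = {3,7}:  v_{3} + v_{7} = v_{4} + v_{6} — sig = (2;(1,1))
  P = {2,4,7}:  v_{2} + v_{4} + v_{7} = v_{5} — sig = (3;(1))

so the primitive-relation signature multiset is
[(2;()), (2;()), (2;(1)), (2;(1)), (2;(1)), (2;(1)), (2;(1)), (2;(1)), (2;(1,1)), (2;(1,1)), (3;(1))]


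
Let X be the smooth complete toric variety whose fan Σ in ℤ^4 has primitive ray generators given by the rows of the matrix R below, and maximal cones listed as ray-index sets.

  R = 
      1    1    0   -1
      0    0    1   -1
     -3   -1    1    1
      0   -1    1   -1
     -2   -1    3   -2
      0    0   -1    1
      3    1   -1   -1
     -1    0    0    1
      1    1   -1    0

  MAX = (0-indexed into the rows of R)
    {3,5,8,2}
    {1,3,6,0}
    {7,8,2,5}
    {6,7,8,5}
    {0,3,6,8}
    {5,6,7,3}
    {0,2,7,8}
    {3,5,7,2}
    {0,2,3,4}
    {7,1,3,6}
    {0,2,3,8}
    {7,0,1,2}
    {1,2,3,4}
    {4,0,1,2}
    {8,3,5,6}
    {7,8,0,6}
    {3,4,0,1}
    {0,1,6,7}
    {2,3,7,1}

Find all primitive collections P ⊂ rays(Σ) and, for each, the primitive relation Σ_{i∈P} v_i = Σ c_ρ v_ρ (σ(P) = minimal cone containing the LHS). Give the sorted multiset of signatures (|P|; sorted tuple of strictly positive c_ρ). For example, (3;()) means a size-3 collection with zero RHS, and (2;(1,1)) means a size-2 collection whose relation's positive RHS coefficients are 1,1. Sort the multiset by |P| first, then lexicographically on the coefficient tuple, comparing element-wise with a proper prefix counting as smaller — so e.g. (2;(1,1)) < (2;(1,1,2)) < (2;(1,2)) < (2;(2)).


Σ has 11 primitive collections:

  P={1,5}:  v_{1} + v_{5} = 0  so sig = (2;())
  P={2,6}:  v_{2} + v_{6} = 0  so sig = (2;())
  P={0,5}:  v_{0} + v_{5} = v_{8}  so sig = (2;(1))
  P={1,8}:  v_{1} + v_{8} = v_{0}  so sig = (2;(1))
  P={4,5}:  v_{4} + v_{5} = v_{0} + v_{2} + v_{3}  so sig = (2;(1,1,1))
  P={4,6}:  v_{4} + v_{6} = v_{0} + v_{1} + v_{3}  so sig = (2;(1,1,1))
  P={4,8}:  v_{4} + v_{8} = 2·v_{0} + v_{2} + v_{3}  so sig = (2;(1,1,2))
  P={4,7}:  v_{4} + v_{7} = 2·v_{1} + v_{2}  so sig = (2;(1,2))
  P={3,7,8}:  v_{3} + v_{7} + v_{8} = 0  so sig = (3;())
  P={0,3,7}:  v_{0} + v_{3} + v_{7} = v_{1}  so sig = (3;(1))
  P={0,1,2,3}:  v_{0} + v_{1} + v_{2} + v_{3} = v_{4}  so sig = (4;(1))

Sorted signature multiset PRS(X):
[(2;()), (2;()), (2;(1)), (2;(1)), (2;(1,1,1)), (2;(1,1,1)), (2;(1,1,2)), (2;(1,2)), (3;()), (3;(1)), (4;(1))]


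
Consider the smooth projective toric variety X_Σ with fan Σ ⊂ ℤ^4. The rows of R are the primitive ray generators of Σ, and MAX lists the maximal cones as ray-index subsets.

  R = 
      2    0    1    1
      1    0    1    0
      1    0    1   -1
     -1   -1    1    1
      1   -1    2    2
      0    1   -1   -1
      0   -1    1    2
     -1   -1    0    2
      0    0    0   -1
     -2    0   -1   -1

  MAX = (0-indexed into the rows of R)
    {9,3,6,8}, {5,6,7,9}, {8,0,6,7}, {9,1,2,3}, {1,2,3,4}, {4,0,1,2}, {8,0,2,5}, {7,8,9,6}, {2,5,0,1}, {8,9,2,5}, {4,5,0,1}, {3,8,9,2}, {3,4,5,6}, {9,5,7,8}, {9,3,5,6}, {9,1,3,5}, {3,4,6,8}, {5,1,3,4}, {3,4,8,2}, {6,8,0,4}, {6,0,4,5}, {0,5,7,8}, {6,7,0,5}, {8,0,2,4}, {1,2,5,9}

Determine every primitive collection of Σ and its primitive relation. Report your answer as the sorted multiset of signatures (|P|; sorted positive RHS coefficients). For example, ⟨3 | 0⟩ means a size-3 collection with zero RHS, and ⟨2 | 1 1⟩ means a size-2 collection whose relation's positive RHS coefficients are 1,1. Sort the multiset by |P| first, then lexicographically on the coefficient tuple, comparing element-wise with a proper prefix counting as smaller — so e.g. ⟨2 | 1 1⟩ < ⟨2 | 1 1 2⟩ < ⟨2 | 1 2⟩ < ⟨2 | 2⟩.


Primitive collections (15):

  • {0,9}:  v_{0} + v_{9} = 0 — sig = ⟨2 | 0⟩
  • {0,3}:  v_{0} + v_{3} = v_{4} — sig = ⟨2 | 1⟩
  • {1,6}:  v_{1} + v_{6} = v_{4} — sig = ⟨2 | 1⟩
  • {1,7}:  v_{1} + v_{7} = v_{6} — sig = ⟨2 | 1⟩
  • {1,8}:  v_{1} + v_{8} = v_{2} — sig = ⟨2 | 1⟩
  • {4,9}:  v_{4} + v_{9} = v_{3} — sig = ⟨2 | 1⟩
  • {2,6}:  v_{2} + v_{6} = v_{4} + v_{8} — sig = ⟨2 | 1 1⟩
  • {2,7}:  v_{2} + v_{7} = v_{6} + v_{8} — sig = ⟨2 | 1 1⟩
  • {3,7}:  v_{3} + v_{7} = 2·v_{6} + v_{9} — sig = ⟨2 | 1 2⟩
  • {4,7}:  v_{4} + v_{7} = 2·v_{6} — sig = ⟨2 | 2⟩
  • {5,6,8}:  v_{5} + v_{6} + v_{8} = 0 — sig = ⟨3 | 0⟩
  • {4,5,8}:  v_{4} + v_{5} + v_{8} = v_{1} — sig = ⟨3 | 1⟩
  • {3,5,8}:  v_{3} + v_{5} + v_{8} = v_{1} + v_{9} — sig = ⟨3 | 1 1⟩
  • {2,3,5}:  v_{2} + v_{3} + v_{5} = 2·v_{1} + v_{9} — sig = ⟨3 | 1 2⟩
  • {2,4,5}:  v_{2} + v_{4} + v_{5} = 2·v_{1} — sig = ⟨3 | 2⟩

Sorted signature multiset PRS(X):
    |P|=2: 10 collections, coeffs (), (1), (1), (1), (1), (1), (1,1), (1,1), (1,2), (2)
    |P|=3: 5 collections, coeffs (), (1), (1,1), (1,2), (2)


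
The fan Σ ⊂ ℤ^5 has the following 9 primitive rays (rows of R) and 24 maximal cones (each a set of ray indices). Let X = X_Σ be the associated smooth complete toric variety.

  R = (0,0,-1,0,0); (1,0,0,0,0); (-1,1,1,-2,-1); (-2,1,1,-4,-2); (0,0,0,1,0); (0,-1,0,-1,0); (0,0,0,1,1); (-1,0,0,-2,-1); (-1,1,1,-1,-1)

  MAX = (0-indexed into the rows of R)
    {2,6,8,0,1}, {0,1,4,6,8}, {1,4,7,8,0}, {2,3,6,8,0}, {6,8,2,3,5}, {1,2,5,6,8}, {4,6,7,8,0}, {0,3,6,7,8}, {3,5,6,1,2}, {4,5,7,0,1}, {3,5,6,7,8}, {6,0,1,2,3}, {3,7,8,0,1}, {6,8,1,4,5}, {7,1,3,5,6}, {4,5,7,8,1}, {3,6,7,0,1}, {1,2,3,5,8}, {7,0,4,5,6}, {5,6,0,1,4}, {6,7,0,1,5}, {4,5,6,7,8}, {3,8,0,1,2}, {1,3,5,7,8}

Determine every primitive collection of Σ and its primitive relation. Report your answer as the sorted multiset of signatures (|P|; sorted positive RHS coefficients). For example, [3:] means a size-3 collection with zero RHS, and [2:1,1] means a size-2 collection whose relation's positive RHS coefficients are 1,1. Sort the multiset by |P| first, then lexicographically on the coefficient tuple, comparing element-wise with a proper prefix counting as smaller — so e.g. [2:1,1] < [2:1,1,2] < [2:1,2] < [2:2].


9 minimal non-faces of Δ(Σ) (on 9 rays):

  {2,4}:  v_{2} + v_{4} = v_{8} ; sig = [2:1]
  {2,7}:  v_{2} + v_{7} = v_{3} ; sig = [2:1]
  {3,4}:  v_{3} + v_{4} = v_{7} + v_{8} ; sig = [2:1,1]
  {0,5,8}:  v_{0} + v_{5} + v_{8} = v_{7} ; sig = [3:1]
  {0,2,5}:  v_{0} + v_{2} + v_{5} = v_{1} + v_{6} + 2·v_{7} ; sig = [3:1,1,2]
  {0,3,5}:  v_{0} + v_{3} + v_{5} = v_{1} + v_{6} + 3·v_{7} ; sig = [3:1,1,3]
  {1,4,6,7}:  v_{1} + v_{4} + v_{6} + v_{7} = 0 ; sig = [4:]
  {1,6,7,8}:  v_{1} + v_{6} + v_{7} + v_{8} = v_{2} ; sig = [4:1]
  {1,3,6,8}:  v_{1} + v_{3} + v_{6} + v_{8} = 2·v_{2} ; sig = [4:2]

Signatures (|P|; sorted positive RHS coefficients), sorted:
    [2:1]
    [2:1]
    [2:1,1]
    [3:1]
    [3:1,1,2]
    [3:1,1,3]
    [4:]
    [4:1]
    [4:2]


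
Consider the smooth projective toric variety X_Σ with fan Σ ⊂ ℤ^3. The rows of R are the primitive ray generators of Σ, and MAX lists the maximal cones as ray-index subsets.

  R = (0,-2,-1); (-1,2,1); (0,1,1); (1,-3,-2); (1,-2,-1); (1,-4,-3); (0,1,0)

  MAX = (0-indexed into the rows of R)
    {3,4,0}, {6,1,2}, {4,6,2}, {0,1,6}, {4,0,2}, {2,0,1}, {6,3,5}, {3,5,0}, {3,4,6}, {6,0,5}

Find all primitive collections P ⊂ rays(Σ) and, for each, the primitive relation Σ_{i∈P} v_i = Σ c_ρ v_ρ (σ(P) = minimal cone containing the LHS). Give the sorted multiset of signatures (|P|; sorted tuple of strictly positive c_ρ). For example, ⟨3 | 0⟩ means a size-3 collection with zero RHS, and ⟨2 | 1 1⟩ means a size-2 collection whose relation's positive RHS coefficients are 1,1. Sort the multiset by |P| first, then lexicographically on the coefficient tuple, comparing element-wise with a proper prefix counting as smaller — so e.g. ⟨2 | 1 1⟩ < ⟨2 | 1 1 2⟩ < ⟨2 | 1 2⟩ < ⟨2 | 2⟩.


The 9 primitive collections of Σ (r=7, n=3):

  {1,4}:  v_{1} + v_{4} = 0  ⟹  sig = ⟨2 | 0⟩
  {2,3}:  v_{2} + v_{3} = v_{4}  ⟹  sig = ⟨2 | 1⟩
  {2,5}:  v_{2} + v_{5} = v_{3}  ⟹  sig = ⟨2 | 1⟩
  {1,3}:  v_{1} + v_{3} = v_{0} + v_{6}  ⟹  sig = ⟨2 | 1 1⟩
  {4,5}:  v_{4} + v_{5} = 2·v_{3}  ⟹  sig = ⟨2 | 2⟩
  {1,5}:  v_{1} + v_{5} = 2·v_{0} + 2·v_{6}  ⟹  sig = ⟨2 | 2 2⟩
  {0,2,6}:  v_{0} + v_{2} + v_{6} = 0  ⟹  sig = ⟨3 | 0⟩
  {0,3,6}:  v_{0} + v_{3} + v_{6} = v_{5}  ⟹  sig = ⟨3 | 1⟩
  {0,4,6}:  v_{0} + v_{4} + v_{6} = v_{3}  ⟹  sig = ⟨3 | 1⟩

so the primitive-relation signature multiset is
[⟨2 | 0⟩, ⟨2 | 1⟩, ⟨2 | 1⟩, ⟨2 | 1 1⟩, ⟨2 | 2⟩, ⟨2 | 2 2⟩, ⟨3 | 0⟩, ⟨3 | 1⟩, ⟨3 | 1⟩]


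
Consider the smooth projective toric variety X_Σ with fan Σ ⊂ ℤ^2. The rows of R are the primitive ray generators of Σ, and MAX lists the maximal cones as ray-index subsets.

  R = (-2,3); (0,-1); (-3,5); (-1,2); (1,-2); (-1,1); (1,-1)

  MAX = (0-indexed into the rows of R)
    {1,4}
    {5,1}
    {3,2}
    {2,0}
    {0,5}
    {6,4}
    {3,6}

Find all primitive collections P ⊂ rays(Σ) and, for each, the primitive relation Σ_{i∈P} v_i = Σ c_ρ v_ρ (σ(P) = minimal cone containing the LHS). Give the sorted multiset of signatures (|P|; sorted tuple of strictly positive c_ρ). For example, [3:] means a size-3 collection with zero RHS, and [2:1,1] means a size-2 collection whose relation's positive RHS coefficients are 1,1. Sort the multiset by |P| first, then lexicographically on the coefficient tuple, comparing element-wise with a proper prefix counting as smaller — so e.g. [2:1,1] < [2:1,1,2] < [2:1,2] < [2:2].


14 minimal non-faces of Δ(Σ) (on 7 rays):

  P = {3,4}:  v_{3} + v_{4} = 0  so sig = [2:]
  P = {5,6}:  v_{5} + v_{6} = 0  so sig = [2:]
  P = {0,3}:  v_{0} + v_{3} = v_{2}  so sig = [2:1]
  P = {0,4}:  v_{0} + v_{4} = v_{5}  so sig = [2:1]
  P = {0,6}:  v_{0} + v_{6} = v_{3}  so sig = [2:1]
  P = {1,3}:  v_{1} + v_{3} = v_{5}  so sig = [2:1]
  P = {1,6}:  v_{1} + v_{6} = v_{4}  so sig = [2:1]
  P = {2,4}:  v_{2} + v_{4} = v_{0}  so sig = [2:1]
  P = {3,5}:  v_{3} + v_{5} = v_{0}  so sig = [2:1]
  P = {4,5}:  v_{4} + v_{5} = v_{1}  so sig = [2:1]
  P = {1,2}:  v_{1} + v_{2} = v_{0} + v_{5}  so sig = [2:1,1]
  P = {0,1}:  v_{0} + v_{1} = 2·v_{5}  so sig = [2:2]
  P = {2,5}:  v_{2} + v_{5} = 2·v_{0}  so sig = [2:2]
  P = {2,6}:  v_{2} + v_{6} = 2·v_{3}  so sig = [2:2]

Signatures (|P|; sorted positive RHS coefficients), sorted:
[[2:], [2:], [2:1], [2:1], [2:1], [2:1], [2:1], [2:1], [2:1], [2:1], [2:1,1], [2:2], [2:2], [2:2]]


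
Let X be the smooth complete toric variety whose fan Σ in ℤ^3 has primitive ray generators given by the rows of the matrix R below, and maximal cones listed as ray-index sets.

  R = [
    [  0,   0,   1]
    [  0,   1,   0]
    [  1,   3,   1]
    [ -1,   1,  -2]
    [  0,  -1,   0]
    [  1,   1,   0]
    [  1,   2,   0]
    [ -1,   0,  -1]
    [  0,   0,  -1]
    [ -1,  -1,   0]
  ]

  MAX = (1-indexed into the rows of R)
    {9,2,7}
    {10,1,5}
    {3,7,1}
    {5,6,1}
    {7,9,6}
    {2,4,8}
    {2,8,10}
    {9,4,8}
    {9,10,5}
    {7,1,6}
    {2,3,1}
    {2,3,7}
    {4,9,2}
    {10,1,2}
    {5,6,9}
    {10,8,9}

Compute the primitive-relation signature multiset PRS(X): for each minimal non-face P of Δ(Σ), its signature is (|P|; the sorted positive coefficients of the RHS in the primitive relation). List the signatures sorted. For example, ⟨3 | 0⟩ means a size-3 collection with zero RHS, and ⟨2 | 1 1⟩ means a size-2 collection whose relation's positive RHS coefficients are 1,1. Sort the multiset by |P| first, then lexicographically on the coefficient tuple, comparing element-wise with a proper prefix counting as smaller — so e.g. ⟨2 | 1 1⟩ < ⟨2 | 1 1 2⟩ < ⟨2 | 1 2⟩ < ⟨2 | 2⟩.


Primitive collections (24):

  • {1,9}:  v_{1} + v_{9} = 0 ; sig = ⟨2 | 0⟩
  • {2,5}:  v_{2} + v_{5} = 0 ; sig = ⟨2 | 0⟩
  • {6,10}:  v_{6} + v_{10} = 0 ; sig = ⟨2 | 0⟩
  • {2,6}:  v_{2} + v_{6} = v_{7} ; sig = ⟨2 | 1⟩
  • {5,7}:  v_{5} + v_{7} = v_{6} ; sig = ⟨2 | 1⟩
  • {7,10}:  v_{7} + v_{10} = v_{2} ; sig = ⟨2 | 1⟩
  • {1,4}:  v_{1} + v_{4} = v_{2} + v_{8} ; sig = ⟨2 | 1 1⟩
  • {1,8}:  v_{1} + v_{8} = v_{2} + v_{10} ; sig = ⟨2 | 1 1⟩
  • {3,5}:  v_{3} + v_{5} = v_{1} + v_{7} ; sig = ⟨2 | 1 1⟩
  • {3,9}:  v_{3} + v_{9} = v_{2} + v_{7} ; sig = ⟨2 | 1 1⟩
  • {4,5}:  v_{4} + v_{5} = v_{8} + v_{9} ; sig = ⟨2 | 1 1⟩
  • {5,8}:  v_{5} + v_{8} = v_{9} + v_{10} ; sig = ⟨2 | 1 1⟩
  • {6,8}:  v_{6} + v_{8} = v_{2} + v_{9} ; sig = ⟨2 | 1 1⟩
  • {3,6}:  v_{3} + v_{6} = v_{1} + 2·v_{7} ; sig = ⟨2 | 1 2⟩
  • {3,10}:  v_{3} + v_{10} = v_{1} + 2·v_{2} ; sig = ⟨2 | 1 2⟩
  • {7,8}:  v_{7} + v_{8} = 2·v_{2} + v_{9} ; sig = ⟨2 | 1 2⟩
  • {3,4}:  v_{3} + v_{4} = 4·v_{2} + v_{9} ; sig = ⟨2 | 1 4⟩
  • {4,10}:  v_{4} + v_{10} = 2·v_{8} ; sig = ⟨2 | 2⟩
  • {4,6}:  v_{4} + v_{6} = 2·v_{2} + 2·v_{9} ; sig = ⟨2 | 2 2⟩
  • {4,7}:  v_{4} + v_{7} = 3·v_{2} + 2·v_{9} ; sig = ⟨2 | 2 3⟩
  • {3,8}:  v_{3} + v_{8} = 3·v_{2} ; sig = ⟨2 | 3⟩
  • {1,2,7}:  v_{1} + v_{2} + v_{7} = v_{3} ; sig = ⟨3 | 1⟩
  • {2,8,9}:  v_{2} + v_{8} + v_{9} = v_{4} ; sig = ⟨3 | 1⟩
  • {2,9,10}:  v_{2} + v_{9} + v_{10} = v_{8} ; sig = ⟨3 | 1⟩

Hence PRS(X_Σ) =
    ⟨2 | 0⟩
    ⟨2 | 0⟩
    ⟨2 | 0⟩
    ⟨2 | 1⟩
    ⟨2 | 1⟩
    ⟨2 | 1⟩
    ⟨2 | 1 1⟩
    ⟨2 | 1 1⟩
    ⟨2 | 1 1⟩
    ⟨2 | 1 1⟩
    ⟨2 | 1 1⟩
    ⟨2 | 1 1⟩
    ⟨2 | 1 1⟩
    ⟨2 | 1 2⟩
    ⟨2 | 1 2⟩
    ⟨2 | 1 2⟩
    ⟨2 | 1 4⟩
    ⟨2 | 2⟩
    ⟨2 | 2 2⟩
    ⟨2 | 2 3⟩
    ⟨2 | 3⟩
    ⟨3 | 1⟩
    ⟨3 | 1⟩
    ⟨3 | 1⟩


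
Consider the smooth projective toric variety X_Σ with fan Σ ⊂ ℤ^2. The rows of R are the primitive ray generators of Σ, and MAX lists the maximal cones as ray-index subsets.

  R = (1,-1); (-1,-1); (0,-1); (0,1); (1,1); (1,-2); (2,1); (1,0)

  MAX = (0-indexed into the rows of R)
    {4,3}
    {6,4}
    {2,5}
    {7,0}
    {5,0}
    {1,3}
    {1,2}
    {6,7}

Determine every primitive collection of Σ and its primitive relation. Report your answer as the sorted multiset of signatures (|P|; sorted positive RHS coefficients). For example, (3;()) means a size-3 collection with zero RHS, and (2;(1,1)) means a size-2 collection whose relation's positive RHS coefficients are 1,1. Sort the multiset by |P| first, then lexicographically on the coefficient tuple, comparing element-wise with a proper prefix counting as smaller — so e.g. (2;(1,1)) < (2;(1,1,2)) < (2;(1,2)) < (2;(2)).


Δ(Σ) — 8 vertices, 20 min non-faces:

  {1,4}:  v_{1} + v_{4} = 0 — sig = (2;())
  {2,3}:  v_{2} + v_{3} = 0 — sig = (2;())
  {0,2}:  v_{0} + v_{2} = v_{5} — sig = (2;(1))
  {0,3}:  v_{0} + v_{3} = v_{7} — sig = (2;(1))
  {1,6}:  v_{1} + v_{6} = v_{7} — sig = (2;(1))
  {1,7}:  v_{1} + v_{7} = v_{2} — sig = (2;(1))
  {2,4}:  v_{2} + v_{4} = v_{7} — sig = (2;(1))
  {2,7}:  v_{2} + v_{7} = v_{0} — sig = (2;(1))
  {3,5}:  v_{3} + v_{5} = v_{0} — sig = (2;(1))
  {3,7}:  v_{3} + v_{7} = v_{4} — sig = (2;(1))
  {4,7}:  v_{4} + v_{7} = v_{6} — sig = (2;(1))
  {4,5}:  v_{4} + v_{5} = v_{0} + v_{7} — sig = (2;(1,1))
  {5,6}:  v_{5} + v_{6} = v_{0} + 2·v_{7} — sig = (2;(1,2))
  {0,1}:  v_{0} + v_{1} = 2·v_{2} — sig = (2;(2))
  {0,4}:  v_{0} + v_{4} = 2·v_{7} — sig = (2;(2))
  {2,6}:  v_{2} + v_{6} = 2·v_{7} — sig = (2;(2))
  {3,6}:  v_{3} + v_{6} = 2·v_{4} — sig = (2;(2))
  {5,7}:  v_{5} + v_{7} = 2·v_{0} — sig = (2;(2))
  {0,6}:  v_{0} + v_{6} = 3·v_{7} — sig = (2;(3))
  {1,5}:  v_{1} + v_{5} = 3·v_{2} — sig = (2;(3))

Sorted signature multiset PRS(X):
[(2;()), (2;()), (2;(1)), (2;(1)), (2;(1)), (2;(1)), (2;(1)), (2;(1)), (2;(1)), (2;(1)), (2;(1)), (2;(1,1)), (2;(1,2)), (2;(2)), (2;(2)), (2;(2)), (2;(2)), (2;(2)), (2;(3)), (2;(3))]
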